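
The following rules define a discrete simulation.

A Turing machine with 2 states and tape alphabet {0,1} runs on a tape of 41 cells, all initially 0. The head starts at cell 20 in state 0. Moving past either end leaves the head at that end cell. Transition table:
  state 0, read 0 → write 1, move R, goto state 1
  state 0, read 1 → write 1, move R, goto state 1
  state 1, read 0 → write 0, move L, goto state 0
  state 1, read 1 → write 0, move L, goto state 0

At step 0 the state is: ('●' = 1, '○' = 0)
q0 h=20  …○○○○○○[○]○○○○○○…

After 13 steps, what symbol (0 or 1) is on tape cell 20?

1

step 0: q0 h=20  …○○○○○○[○]○○○○○○…
step 1: q1 h=21  …○○○○○●[○]○○○○○○…
step 2: q0 h=20  …○○○○○○[●]○○○○○○…
step 3: q1 h=21  …○○○○○●[○]○○○○○○…
step 4: q0 h=20  …○○○○○○[●]○○○○○○…
step 5: q1 h=21  …○○○○○●[○]○○○○○○…
step 6: q0 h=20  …○○○○○○[●]○○○○○○…
step 7: q1 h=21  …○○○○○●[○]○○○○○○…
step 8: q0 h=20  …○○○○○○[●]○○○○○○…
step 9: q1 h=21  …○○○○○●[○]○○○○○○…
step 10: q0 h=20  …○○○○○○[●]○○○○○○…
step 11: q1 h=21  …○○○○○●[○]○○○○○○…
step 12: q0 h=20  …○○○○○○[●]○○○○○○…
step 13: q1 h=21  …○○○○○●[○]○○○○○○…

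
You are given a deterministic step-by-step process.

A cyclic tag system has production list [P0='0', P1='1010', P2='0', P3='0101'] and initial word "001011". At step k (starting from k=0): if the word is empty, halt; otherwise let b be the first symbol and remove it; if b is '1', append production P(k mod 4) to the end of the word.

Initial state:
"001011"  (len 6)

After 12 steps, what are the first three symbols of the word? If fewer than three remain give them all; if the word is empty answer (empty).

00

step 0: "001011"  (len 6)
step 1: "01011"  (len 5)
step 2: "1011"  (len 4)
step 3: "0110"  (len 4)
step 4: "110"  (len 3)
step 5: "100"  (len 3)
step 6: "001010"  (len 6)
step 7: "01010"  (len 5)
step 8: "1010"  (len 4)
step 9: "0100"  (len 4)
step 10: "100"  (len 3)
step 11: "000"  (len 3)
step 12: "00"  (len 2)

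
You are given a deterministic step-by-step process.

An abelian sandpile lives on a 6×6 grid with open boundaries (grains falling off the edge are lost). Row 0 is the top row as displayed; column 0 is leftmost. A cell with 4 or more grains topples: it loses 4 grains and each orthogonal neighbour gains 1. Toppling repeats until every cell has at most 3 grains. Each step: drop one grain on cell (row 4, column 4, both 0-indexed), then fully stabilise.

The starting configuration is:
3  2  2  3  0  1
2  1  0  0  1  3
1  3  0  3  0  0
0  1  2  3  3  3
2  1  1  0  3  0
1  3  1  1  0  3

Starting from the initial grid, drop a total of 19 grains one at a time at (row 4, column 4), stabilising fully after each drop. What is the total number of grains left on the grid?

0) 3  2  2  3  0  1
2  1  0  0  1  3
1  3  0  3  0  0
0  1  2  3  3  3
2  1  1  0  3  0
1  3  1  1  0  3
1) 3  2  2  3  0  1
2  1  0  1  1  3
1  3  1  0  2  1
0  1  3  1  2  0
2  1  1  2  1  2
1  3  1  1  1  3
2) 3  2  2  3  0  1
2  1  0  1  1  3
1  3  1  0  2  1
0  1  3  1  2  0
2  1  1  2  2  2
1  3  1  1  1  3
3) 3  2  2  3  0  1
2  1  0  1  1  3
1  3  1  0  2  1
0  1  3  1  2  0
2  1  1  2  3  2
1  3  1  1  1  3
4) 3  2  2  3  0  1
2  1  0  1  1  3
1  3  1  0  2  1
0  1  3  1  3  0
2  1  1  3  0  3
1  3  1  1  2  3
5) 3  2  2  3  0  1
2  1  0  1  1  3
1  3  1  0  2  1
0  1  3  1  3  0
2  1  1  3  1  3
1  3  1  1  2  3
6) 3  2  2  3  0  1
2  1  0  1  1  3
1  3  1  0  2  1
0  1  3  1  3  0
2  1  1  3  2  3
1  3  1  1  2  3
7) 3  2  2  3  0  1
2  1  0  1  1  3
1  3  1  0  2  1
0  1  3  1  3  0
2  1  1  3  3  3
1  3  1  1  2  3
8) 3  2  2  3  0  1
2  1  0  1  1  3
1  3  1  0  3  1
0  1  3  3  1  2
2  1  2  1  0  2
1  3  1  3  1  1
9) 3  2  2  3  0  1
2  1  0  1  1  3
1  3  1  0  3  1
0  1  3  3  1  2
2  1  2  1  1  2
1  3  1  3  1  1
10) 3  2  2  3  0  1
2  1  0  1  1  3
1  3  1  0  3  1
0  1  3  3  1  2
2  1  2  1  2  2
1  3  1  3  1  1
11) 3  2  2  3  0  1
2  1  0  1  1  3
1  3  1  0  3  1
0  1  3  3  1  2
2  1  2  1  3  2
1  3  1  3  1  1
12) 3  2  2  3  0  1
2  1  0  1  1  3
1  3  1  0  3  1
0  1  3  3  2  2
2  1  2  2  0  3
1  3  1  3  2  1
13) 3  2  2  3  0  1
2  1  0  1  1  3
1  3  1  0  3  1
0  1  3  3  2  2
2  1  2  2  1  3
1  3  1  3  2  1
14) 3  2  2  3  0  1
2  1  0  1  1  3
1  3  1  0  3  1
0  1  3  3  2  2
2  1  2  2  2  3
1  3  1  3  2  1
15) 3  2  2  3  0  1
2  1  0  1  1  3
1  3  1  0  3  1
0  1  3  3  2  2
2  1  2  2  3  3
1  3  1  3  2  1
16) 3  2  2  3  0  1
2  1  0  1  1  3
1  3  1  0  3  1
0  1  3  3  3  3
2  1  2  3  1  0
1  3  1  3  3  2
17) 3  2  2  3  0  1
2  1  0  1  1  3
1  3  1  0  3  1
0  1  3  3  3  3
2  1  2  3  2  0
1  3  1  3  3  2
18) 3  2  2  3  0  1
2  1  0  1  1  3
1  3  1  0  3  1
0  1  3  3  3  3
2  1  2  3  3  0
1  3  1  3  3  2
19) 3  2  2  3  0  1
2  1  0  1  2  3
1  3  2  2  0  3
0  2  1  2  3  0
2  2  0  3  3  2
1  3  3  1  1  3

63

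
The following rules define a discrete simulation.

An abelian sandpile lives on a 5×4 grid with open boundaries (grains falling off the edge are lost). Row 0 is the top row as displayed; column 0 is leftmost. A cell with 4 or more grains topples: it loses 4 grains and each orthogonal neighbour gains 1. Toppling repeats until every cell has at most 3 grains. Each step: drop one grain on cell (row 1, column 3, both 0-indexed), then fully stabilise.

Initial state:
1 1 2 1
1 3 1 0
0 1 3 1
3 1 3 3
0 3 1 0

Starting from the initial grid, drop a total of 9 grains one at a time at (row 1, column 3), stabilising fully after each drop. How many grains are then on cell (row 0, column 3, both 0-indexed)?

3

t=0: 1 1 2 1
1 3 1 0
0 1 3 1
3 1 3 3
0 3 1 0
t=1: 1 1 2 1
1 3 1 1
0 1 3 1
3 1 3 3
0 3 1 0
t=2: 1 1 2 1
1 3 1 2
0 1 3 1
3 1 3 3
0 3 1 0
t=3: 1 1 2 1
1 3 1 3
0 1 3 1
3 1 3 3
0 3 1 0
t=4: 1 1 2 2
1 3 2 0
0 1 3 2
3 1 3 3
0 3 1 0
t=5: 1 1 2 2
1 3 2 1
0 1 3 2
3 1 3 3
0 3 1 0
t=6: 1 1 2 2
1 3 2 2
0 1 3 2
3 1 3 3
0 3 1 0
t=7: 1 1 2 2
1 3 2 3
0 1 3 2
3 1 3 3
0 3 1 0
t=8: 1 1 2 3
1 3 3 0
0 1 3 3
3 1 3 3
0 3 1 0
t=9: 1 1 2 3
1 3 3 1
0 1 3 3
3 1 3 3
0 3 1 0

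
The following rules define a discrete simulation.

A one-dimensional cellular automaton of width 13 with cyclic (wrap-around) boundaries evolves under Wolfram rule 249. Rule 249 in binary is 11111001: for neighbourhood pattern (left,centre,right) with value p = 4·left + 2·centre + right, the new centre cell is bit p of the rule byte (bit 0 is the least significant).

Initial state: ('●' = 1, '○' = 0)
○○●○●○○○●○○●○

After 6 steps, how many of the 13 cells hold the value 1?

13

gen 0: ○○●○●○○○●○○●○
gen 1: ●○○●○●●○○●○○●
gen 2: ●●○○●●●●○○●○●
gen 3: ●●●○●●●●●○○●●
gen 4: ●●●●●●●●●●○●●
gen 5: ●●●●●●●●●●●●●
gen 6: ●●●●●●●●●●●●●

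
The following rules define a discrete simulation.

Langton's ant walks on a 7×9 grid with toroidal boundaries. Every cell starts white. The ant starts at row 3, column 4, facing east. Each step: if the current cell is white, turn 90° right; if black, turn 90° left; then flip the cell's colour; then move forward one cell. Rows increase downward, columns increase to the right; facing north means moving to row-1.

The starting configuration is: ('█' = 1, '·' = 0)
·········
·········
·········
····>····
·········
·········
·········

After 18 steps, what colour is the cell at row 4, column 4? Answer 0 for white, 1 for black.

1

[0] ·········
·········
·········
····>····
·········
·········
·········
[1] ·········
·········
·········
····█····
····v····
·········
·········
[2] ·········
·········
·········
····█····
···<█····
·········
·········
[3] ·········
·········
·········
···^█····
···██····
·········
·········
[4] ·········
·········
·········
···█>····
···██····
·········
·········
[5] ·········
·········
····^····
···█·····
···██····
·········
·········
[6] ·········
·········
····█>···
···█·····
···██····
·········
·········
[7] ·········
·········
····██···
···█·v···
···██····
·········
·········
[8] ·········
·········
····██···
···█<█···
···██····
·········
·········
[9] ·········
·········
····^█···
···███···
···██····
·········
·········
[10] ·········
·········
···<·█···
···███···
···██····
·········
·········
[11] ·········
···^·····
···█·█···
···███···
···██····
·········
·········
[12] ·········
···█>····
···█·█···
···███···
···██····
·········
·········
[13] ·········
···██····
···█v█···
···███···
···██····
·········
·········
[14] ·········
···██····
···<██···
···███···
···██····
·········
·········
[15] ·········
···██····
····██···
···v██···
···██····
·········
·········
[16] ·········
···██····
····██···
····>█···
···██····
·········
·········
[17] ·········
···██····
····^█···
·····█···
···██····
·········
·········
[18] ·········
···██····
···<·█···
·····█···
···██····
·········
·········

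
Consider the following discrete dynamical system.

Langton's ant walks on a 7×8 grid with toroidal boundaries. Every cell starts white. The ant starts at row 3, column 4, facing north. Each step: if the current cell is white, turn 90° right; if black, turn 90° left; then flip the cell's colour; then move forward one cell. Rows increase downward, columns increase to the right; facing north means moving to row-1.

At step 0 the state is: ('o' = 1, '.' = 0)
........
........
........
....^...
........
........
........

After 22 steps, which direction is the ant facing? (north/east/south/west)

north

t=0: ........
........
........
....^...
........
........
........
t=1: ........
........
........
....o>..
........
........
........
t=2: ........
........
........
....oo..
.....v..
........
........
t=3: ........
........
........
....oo..
....<o..
........
........
t=4: ........
........
........
....^o..
....oo..
........
........
t=5: ........
........
........
...<.o..
....oo..
........
........
t=6: ........
........
...^....
...o.o..
....oo..
........
........
t=7: ........
........
...o>...
...o.o..
....oo..
........
........
t=8: ........
........
...oo...
...ovo..
....oo..
........
........
t=9: ........
........
...oo...
...<oo..
....oo..
........
........
t=10: ........
........
...oo...
....oo..
...voo..
........
........
t=11: ........
........
...oo...
....oo..
..<ooo..
........
........
t=12: ........
........
...oo...
..^.oo..
..oooo..
........
........
t=13: ........
........
...oo...
..o>oo..
..oooo..
........
........
t=14: ........
........
...oo...
..oooo..
..ovoo..
........
........
t=15: ........
........
...oo...
..oooo..
..o.>o..
........
........
t=16: ........
........
...oo...
..oo^o..
..o..o..
........
........
t=17: ........
........
...oo...
..o<.o..
..o..o..
........
........
t=18: ........
........
...oo...
..o..o..
..ov.o..
........
........
t=19: ........
........
...oo...
..o..o..
..<o.o..
........
........
t=20: ........
........
...oo...
..o..o..
...o.o..
..v.....
........
t=21: ........
........
...oo...
..o..o..
...o.o..
.<o.....
........
t=22: ........
........
...oo...
..o..o..
.^.o.o..
.oo.....
........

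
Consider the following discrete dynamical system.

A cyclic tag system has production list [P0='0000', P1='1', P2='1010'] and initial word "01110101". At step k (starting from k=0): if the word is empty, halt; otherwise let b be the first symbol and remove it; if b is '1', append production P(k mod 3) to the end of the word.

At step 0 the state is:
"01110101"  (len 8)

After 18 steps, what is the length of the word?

20

0) "01110101"  (len 8)
1) "1110101"  (len 7)
2) "1101011"  (len 7)
3) "1010111010"  (len 10)
4) "0101110100000"  (len 13)
5) "101110100000"  (len 12)
6) "011101000001010"  (len 15)
7) "11101000001010"  (len 14)
8) "11010000010101"  (len 14)
9) "10100000101011010"  (len 17)
10) "01000001010110100000"  (len 20)
11) "1000001010110100000"  (len 19)
12) "0000010101101000001010"  (len 22)
13) "000010101101000001010"  (len 21)
14) "00010101101000001010"  (len 20)
15) "0010101101000001010"  (len 19)
16) "010101101000001010"  (len 18)
17) "10101101000001010"  (len 17)
18) "01011010000010101010"  (len 20)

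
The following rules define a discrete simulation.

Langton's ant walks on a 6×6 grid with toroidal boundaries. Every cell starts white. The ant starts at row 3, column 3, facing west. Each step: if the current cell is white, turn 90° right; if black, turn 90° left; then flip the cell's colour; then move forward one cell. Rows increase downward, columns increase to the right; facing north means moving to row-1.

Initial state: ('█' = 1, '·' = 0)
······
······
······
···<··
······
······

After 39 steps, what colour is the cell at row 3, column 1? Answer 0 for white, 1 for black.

t=0: ······
······
······
···<··
······
······
t=1: ······
······
···^··
···█··
······
······
t=2: ······
······
···█>·
···█··
······
······
t=3: ······
······
···██·
···█v·
······
······
t=4: ······
······
···██·
···<█·
······
······
t=5: ······
······
···██·
····█·
···v··
······
t=6: ······
······
···██·
····█·
··<█··
······
t=7: ······
······
···██·
··^·█·
··██··
······
t=8: ······
······
···██·
··█>█·
··██··
······
t=9: ······
······
···██·
··███·
··█v··
······
t=10: ······
······
···██·
··███·
··█·>·
······
t=11: ······
······
···██·
··███·
··█·█·
····v·
t=12: ······
······
···██·
··███·
··█·█·
···<█·
t=13: ······
······
···██·
··███·
··█^█·
···██·
t=14: ······
······
···██·
··███·
··██>·
···██·
t=15: ······
······
···██·
··██^·
··██··
···██·
t=16: ······
······
···██·
··█<··
··██··
···██·
t=17: ······
······
···██·
··█···
··█v··
···██·
t=18: ······
······
···██·
··█···
··█·>·
···██·
t=19: ······
······
···██·
··█···
··█·█·
···█v·
t=20: ······
······
···██·
··█···
··█·█·
···█·>
t=21: ·····v
······
···██·
··█···
··█·█·
···█·█
t=22: ····<█
······
···██·
··█···
··█·█·
···█·█
t=23: ····██
······
···██·
··█···
··█·█·
···█^█
t=24: ····██
······
···██·
··█···
··█·█·
···██>
t=25: ····██
······
···██·
··█···
··█·█^
···██·
t=26: ····██
······
···██·
··█···
>·█·██
···██·
t=27: ····██
······
···██·
··█···
█·█·██
v··██·
t=28: ····██
······
···██·
··█···
█·█·██
█··██<
t=29: ····██
······
···██·
··█···
█·█·█^
█··███
t=30: ····██
······
···██·
··█···
█·█·<·
█··███
t=31: ····██
······
···██·
··█···
█·█···
█··█v█
t=32: ····██
······
···██·
··█···
█·█···
█··█·>
t=33: ····██
······
···██·
··█···
█·█··^
█··█··
t=34: ····██
······
···██·
··█···
>·█··█
█··█··
t=35: ····██
······
···██·
^·█···
··█··█
█··█··
t=36: ····██
······
···██·
█>█···
··█··█
█··█··
t=37: ····██
······
···██·
███···
·v█··█
█··█··
t=38: ····██
······
···██·
███···
<██··█
█··█··
t=39: ····██
······
···██·
^██···
███··█
█··█··

1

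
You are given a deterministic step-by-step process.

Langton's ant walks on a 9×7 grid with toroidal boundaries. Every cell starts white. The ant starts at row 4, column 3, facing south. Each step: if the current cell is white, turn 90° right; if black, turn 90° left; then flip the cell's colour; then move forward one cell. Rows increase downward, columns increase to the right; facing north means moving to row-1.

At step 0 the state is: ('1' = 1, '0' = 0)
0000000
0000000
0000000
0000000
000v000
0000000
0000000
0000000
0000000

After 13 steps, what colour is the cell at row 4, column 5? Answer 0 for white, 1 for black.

t=0: 0000000
0000000
0000000
0000000
000v000
0000000
0000000
0000000
0000000
t=1: 0000000
0000000
0000000
0000000
00<1000
0000000
0000000
0000000
0000000
t=2: 0000000
0000000
0000000
00^0000
0011000
0000000
0000000
0000000
0000000
t=3: 0000000
0000000
0000000
001>000
0011000
0000000
0000000
0000000
0000000
t=4: 0000000
0000000
0000000
0011000
001v000
0000000
0000000
0000000
0000000
t=5: 0000000
0000000
0000000
0011000
0010>00
0000000
0000000
0000000
0000000
t=6: 0000000
0000000
0000000
0011000
0010100
0000v00
0000000
0000000
0000000
t=7: 0000000
0000000
0000000
0011000
0010100
000<100
0000000
0000000
0000000
t=8: 0000000
0000000
0000000
0011000
001^100
0001100
0000000
0000000
0000000
t=9: 0000000
0000000
0000000
0011000
0011>00
0001100
0000000
0000000
0000000
t=10: 0000000
0000000
0000000
0011^00
0011000
0001100
0000000
0000000
0000000
t=11: 0000000
0000000
0000000
00111>0
0011000
0001100
0000000
0000000
0000000
t=12: 0000000
0000000
0000000
0011110
00110v0
0001100
0000000
0000000
0000000
t=13: 0000000
0000000
0000000
0011110
0011<10
0001100
0000000
0000000
0000000

1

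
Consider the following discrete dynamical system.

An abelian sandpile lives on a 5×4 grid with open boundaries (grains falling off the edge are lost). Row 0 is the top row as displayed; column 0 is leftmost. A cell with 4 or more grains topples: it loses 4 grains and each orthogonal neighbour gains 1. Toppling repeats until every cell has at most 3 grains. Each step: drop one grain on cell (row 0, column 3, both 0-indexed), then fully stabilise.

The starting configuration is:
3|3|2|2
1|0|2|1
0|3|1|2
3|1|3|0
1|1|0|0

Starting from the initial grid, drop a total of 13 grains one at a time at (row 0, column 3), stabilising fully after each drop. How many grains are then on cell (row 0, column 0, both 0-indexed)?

gen 0: 3|3|2|2
1|0|2|1
0|3|1|2
3|1|3|0
1|1|0|0
gen 1: 3|3|2|3
1|0|2|1
0|3|1|2
3|1|3|0
1|1|0|0
gen 2: 3|3|3|0
1|0|2|2
0|3|1|2
3|1|3|0
1|1|0|0
gen 3: 3|3|3|1
1|0|2|2
0|3|1|2
3|1|3|0
1|1|0|0
gen 4: 3|3|3|2
1|0|2|2
0|3|1|2
3|1|3|0
1|1|0|0
gen 5: 3|3|3|3
1|0|2|2
0|3|1|2
3|1|3|0
1|1|0|0
gen 6: 0|1|1|1
2|1|3|3
0|3|1|2
3|1|3|0
1|1|0|0
gen 7: 0|1|1|2
2|1|3|3
0|3|1|2
3|1|3|0
1|1|0|0
gen 8: 0|1|1|3
2|1|3|3
0|3|1|2
3|1|3|0
1|1|0|0
gen 9: 0|1|3|1
2|2|0|1
0|3|2|3
3|1|3|0
1|1|0|0
gen 10: 0|1|3|2
2|2|0|1
0|3|2|3
3|1|3|0
1|1|0|0
gen 11: 0|1|3|3
2|2|0|1
0|3|2|3
3|1|3|0
1|1|0|0
gen 12: 0|2|0|1
2|2|1|2
0|3|2|3
3|1|3|0
1|1|0|0
gen 13: 0|2|0|2
2|2|1|2
0|3|2|3
3|1|3|0
1|1|0|0

0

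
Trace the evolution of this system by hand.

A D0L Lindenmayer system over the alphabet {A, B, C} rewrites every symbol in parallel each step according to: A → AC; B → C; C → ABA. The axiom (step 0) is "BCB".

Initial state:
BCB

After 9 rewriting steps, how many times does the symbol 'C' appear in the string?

k=0  BCB
k=1  CABAC
k=2  ABAACCACABA
k=3  ACCACACABAABAACABAACCAC
k=4  ACABAABAACABAACABAACCACACCACACABAACCACACABAABAACABA
k=5  ACABAACCACACCACACABAACCACACABAACCACACABAABAACABAACABAABAACABAACABAACCACACABAABAACABAACABAACCACACCACACABAACCAC
k=6  ACABAACCACACABAABAACABAACABAABAACABAACABAACCACACABAABAACAB…CABAACCACACABAABAACABAACABAABAACABAACABAACCACACABAABAACABA  (len 239)
k=7  ACABAACCACACABAABAACABAACABAACCACACCACACABAACCACACABAACCAC…ACABAACCACACABAACCACACABAABAACABAACABAACCACACCACACABAACCAC  (len 515)
k=8  ACABAACCACACABAABAACABAACABAACCACACCACACABAACCACACABAACCAC…CABAACCACACABAABAACABAACABAABAACABAACABAACCACACABAABAACABA  (len 1123)
k=9  ACABAACCACACABAABAACABAACABAACCACACCACACABAACCACACABAACCAC…ACABAACCACACABAACCACACABAABAACABAACABAACCACACCACACABAACCAC  (len 2429)

774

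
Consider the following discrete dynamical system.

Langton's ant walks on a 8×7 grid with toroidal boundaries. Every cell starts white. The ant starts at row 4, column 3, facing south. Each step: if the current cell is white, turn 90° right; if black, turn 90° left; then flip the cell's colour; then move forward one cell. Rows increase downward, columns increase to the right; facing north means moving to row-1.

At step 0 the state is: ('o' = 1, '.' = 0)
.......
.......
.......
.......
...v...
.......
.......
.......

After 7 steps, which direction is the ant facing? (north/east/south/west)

t=0: .......
.......
.......
.......
...v...
.......
.......
.......
t=1: .......
.......
.......
.......
..<o...
.......
.......
.......
t=2: .......
.......
.......
..^....
..oo...
.......
.......
.......
t=3: .......
.......
.......
..o>...
..oo...
.......
.......
.......
t=4: .......
.......
.......
..oo...
..ov...
.......
.......
.......
t=5: .......
.......
.......
..oo...
..o.>..
.......
.......
.......
t=6: .......
.......
.......
..oo...
..o.o..
....v..
.......
.......
t=7: .......
.......
.......
..oo...
..o.o..
...<o..
.......
.......

west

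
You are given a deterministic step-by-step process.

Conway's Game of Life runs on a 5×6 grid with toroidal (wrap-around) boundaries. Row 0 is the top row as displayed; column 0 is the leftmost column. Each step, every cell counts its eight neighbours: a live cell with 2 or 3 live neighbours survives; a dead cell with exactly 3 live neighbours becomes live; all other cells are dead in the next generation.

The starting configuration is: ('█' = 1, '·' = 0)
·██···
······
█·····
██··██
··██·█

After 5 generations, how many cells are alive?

2

0) ·██···
······
█·····
██··██
··██·█
1) ·███··
·█····
██····
·████·
···█·█
2) ██·██·
······
█··█··
·█·███
█·····
3) ██···█
██████
█·██·█
·█████
······
4) ···█··
······
······
·█···█
···█··
5) ······
······
······
······
··█·█·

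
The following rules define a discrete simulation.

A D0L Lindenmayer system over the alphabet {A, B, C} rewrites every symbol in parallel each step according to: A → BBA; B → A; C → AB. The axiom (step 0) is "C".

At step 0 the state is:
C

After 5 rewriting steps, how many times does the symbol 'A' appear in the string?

16

t=0: C
t=1: AB
t=2: BBAA
t=3: AABBABBA
t=4: BBABBAAABBAAABBA
t=5: AABBAAABBABBABBAAABBABBABBAAABBA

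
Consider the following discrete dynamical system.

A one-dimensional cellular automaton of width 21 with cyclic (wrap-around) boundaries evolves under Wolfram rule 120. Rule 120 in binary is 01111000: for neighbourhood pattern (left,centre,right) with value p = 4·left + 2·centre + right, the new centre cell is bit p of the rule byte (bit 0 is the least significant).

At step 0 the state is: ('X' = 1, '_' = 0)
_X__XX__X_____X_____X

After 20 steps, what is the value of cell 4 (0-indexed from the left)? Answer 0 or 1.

1

gen 0: _X__XX__X_____X_____X
gen 1: X_X_XXX__X_____X_____
gen 2: _X_XX_XX__X_____X____
gen 3: __XXXXXXX__X_____X___
gen 4: __X_____XX__X_____X__
gen 5: ___X____XXX__X_____X_
gen 6: ____X___X_XX__X_____X
gen 7: X____X___XXXX__X_____
gen 8: _X____X__X__XX__X____
gen 9: __X____X__X_XXX__X___
gen 10: ___X____X__XX_XX__X__
gen 11: ____X____X_XXXXXX__X_
gen 12: _____X____XX____XX__X
gen 13: X_____X___XXX___XXX__
gen 14: _X_____X__X_XX__X_XX_
gen 15: __X_____X__XXXX__XXXX
gen 16: X__X_____X_X__XX_X__X
gen 17: XX__X_____X_X_XXX_X_X
gen 18: _XX__X_____X_XX_XX_XX
gen 19: XXXX__X_____XXXXXXXXX
gen 20: ___XX__X____X________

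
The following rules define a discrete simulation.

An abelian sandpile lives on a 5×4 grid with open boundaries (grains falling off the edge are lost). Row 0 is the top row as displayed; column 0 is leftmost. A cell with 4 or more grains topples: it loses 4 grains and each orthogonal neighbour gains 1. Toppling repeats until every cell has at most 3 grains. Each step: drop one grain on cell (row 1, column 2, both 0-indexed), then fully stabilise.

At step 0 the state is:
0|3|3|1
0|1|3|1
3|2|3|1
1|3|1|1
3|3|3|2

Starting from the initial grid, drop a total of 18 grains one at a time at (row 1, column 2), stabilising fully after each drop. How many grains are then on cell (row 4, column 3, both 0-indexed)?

step 0: 0|3|3|1
0|1|3|1
3|2|3|1
1|3|1|1
3|3|3|2
step 1: 1|0|1|2
0|3|2|2
3|3|0|2
1|3|2|1
3|3|3|2
step 2: 1|0|1|2
0|3|3|2
3|3|0|2
1|3|2|1
3|3|3|2
step 3: 1|1|2|2
2|1|1|3
1|2|3|2
0|3|0|2
1|2|1|3
step 4: 1|1|2|2
2|1|2|3
1|2|3|2
0|3|0|2
1|2|1|3
step 5: 1|1|2|2
2|1|3|3
1|2|3|2
0|3|0|2
1|2|1|3
step 6: 1|1|3|3
2|2|2|1
1|3|1|0
0|3|1|3
1|2|1|3
step 7: 1|1|3|3
2|2|3|1
1|3|1|0
0|3|1|3
1|2|1|3
step 8: 1|2|1|0
2|3|1|3
1|3|2|0
0|3|1|3
1|2|1|3
step 9: 1|2|1|0
2|3|2|3
1|3|2|0
0|3|1|3
1|2|1|3
step 10: 1|2|1|0
2|3|3|3
1|3|2|0
0|3|1|3
1|2|1|3
step 11: 1|3|2|1
3|1|3|0
2|2|0|2
1|0|3|3
1|3|1|3
step 12: 1|3|3|1
3|2|0|1
2|2|1|2
1|0|3|3
1|3|1|3
step 13: 1|3|3|1
3|2|1|1
2|2|1|2
1|0|3|3
1|3|1|3
step 14: 1|3|3|1
3|2|2|1
2|2|1|2
1|0|3|3
1|3|1|3
step 15: 1|3|3|1
3|2|3|1
2|2|1|2
1|0|3|3
1|3|1|3
step 16: 3|1|1|2
0|1|2|2
3|3|2|2
1|0|3|3
1|3|1|3
step 17: 3|1|1|2
0|1|3|2
3|3|2|2
1|0|3|3
1|3|1|3
step 18: 3|1|2|2
0|2|0|3
3|3|3|2
1|0|3|3
1|3|1|3

3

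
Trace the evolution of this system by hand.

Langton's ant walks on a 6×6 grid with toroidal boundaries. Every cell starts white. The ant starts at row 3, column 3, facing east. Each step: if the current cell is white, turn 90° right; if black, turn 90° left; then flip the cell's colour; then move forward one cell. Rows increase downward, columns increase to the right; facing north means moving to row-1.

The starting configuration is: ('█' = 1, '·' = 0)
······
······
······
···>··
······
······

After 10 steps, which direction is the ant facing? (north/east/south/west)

k=0  ······
······
······
···>··
······
······
k=1  ······
······
······
···█··
···v··
······
k=2  ······
······
······
···█··
··<█··
······
k=3  ······
······
······
··^█··
··██··
······
k=4  ······
······
······
··█>··
··██··
······
k=5  ······
······
···^··
··█···
··██··
······
k=6  ······
······
···█>·
··█···
··██··
······
k=7  ······
······
···██·
··█·v·
··██··
······
k=8  ······
······
···██·
··█<█·
··██··
······
k=9  ······
······
···^█·
··███·
··██··
······
k=10  ······
······
··<·█·
··███·
··██··
······

west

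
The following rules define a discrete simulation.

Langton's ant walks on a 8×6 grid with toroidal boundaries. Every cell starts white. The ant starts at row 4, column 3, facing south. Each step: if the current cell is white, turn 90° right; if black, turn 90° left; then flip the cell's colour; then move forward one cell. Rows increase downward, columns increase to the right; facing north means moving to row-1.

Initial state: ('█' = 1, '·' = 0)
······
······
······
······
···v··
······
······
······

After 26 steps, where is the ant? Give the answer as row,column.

step 0: ······
······
······
······
···v··
······
······
······
step 1: ······
······
······
······
··<█··
······
······
······
step 2: ······
······
······
··^···
··██··
······
······
······
step 3: ······
······
······
··█>··
··██··
······
······
······
step 4: ······
······
······
··██··
··█v··
······
······
······
step 5: ······
······
······
··██··
··█·>·
······
······
······
step 6: ······
······
······
··██··
··█·█·
····v·
······
······
step 7: ······
······
······
··██··
··█·█·
···<█·
······
······
step 8: ······
······
······
··██··
··█^█·
···██·
······
······
step 9: ······
······
······
··██··
··██>·
···██·
······
······
step 10: ······
······
······
··██^·
··██··
···██·
······
······
step 11: ······
······
······
··███>
··██··
···██·
······
······
step 12: ······
······
······
··████
··██·v
···██·
······
······
step 13: ······
······
······
··████
··██<█
···██·
······
······
step 14: ······
······
······
··██^█
··████
···██·
······
······
step 15: ······
······
······
··█<·█
··████
···██·
······
······
step 16: ······
······
······
··█··█
··█v██
···██·
······
······
step 17: ······
······
······
··█··█
··█·>█
···██·
······
······
step 18: ······
······
······
··█·^█
··█··█
···██·
······
······
step 19: ······
······
······
··█·█>
··█··█
···██·
······
······
step 20: ······
······
·····^
··█·█·
··█··█
···██·
······
······
step 21: ······
······
>····█
··█·█·
··█··█
···██·
······
······
step 22: ······
······
█····█
v·█·█·
··█··█
···██·
······
······
step 23: ······
······
█····█
█·█·█<
··█··█
···██·
······
······
step 24: ······
······
█····^
█·█·██
··█··█
···██·
······
······
step 25: ······
······
█···<·
█·█·██
··█··█
···██·
······
······
step 26: ······
····^·
█···█·
█·█·██
··█··█
···██·
······
······

1,4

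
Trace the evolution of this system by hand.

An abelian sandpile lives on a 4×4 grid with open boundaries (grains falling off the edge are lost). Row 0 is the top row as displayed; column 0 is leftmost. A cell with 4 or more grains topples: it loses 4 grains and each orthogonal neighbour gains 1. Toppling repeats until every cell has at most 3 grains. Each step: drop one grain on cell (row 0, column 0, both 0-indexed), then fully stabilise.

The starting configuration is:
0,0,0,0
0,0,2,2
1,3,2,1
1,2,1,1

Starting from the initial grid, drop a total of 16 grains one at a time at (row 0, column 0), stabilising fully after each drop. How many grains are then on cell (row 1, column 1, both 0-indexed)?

step 0: 0,0,0,0
0,0,2,2
1,3,2,1
1,2,1,1
step 1: 1,0,0,0
0,0,2,2
1,3,2,1
1,2,1,1
step 2: 2,0,0,0
0,0,2,2
1,3,2,1
1,2,1,1
step 3: 3,0,0,0
0,0,2,2
1,3,2,1
1,2,1,1
step 4: 0,1,0,0
1,0,2,2
1,3,2,1
1,2,1,1
step 5: 1,1,0,0
1,0,2,2
1,3,2,1
1,2,1,1
step 6: 2,1,0,0
1,0,2,2
1,3,2,1
1,2,1,1
step 7: 3,1,0,0
1,0,2,2
1,3,2,1
1,2,1,1
step 8: 0,2,0,0
2,0,2,2
1,3,2,1
1,2,1,1
step 9: 1,2,0,0
2,0,2,2
1,3,2,1
1,2,1,1
step 10: 2,2,0,0
2,0,2,2
1,3,2,1
1,2,1,1
step 11: 3,2,0,0
2,0,2,2
1,3,2,1
1,2,1,1
step 12: 0,3,0,0
3,0,2,2
1,3,2,1
1,2,1,1
step 13: 1,3,0,0
3,0,2,2
1,3,2,1
1,2,1,1
step 14: 2,3,0,0
3,0,2,2
1,3,2,1
1,2,1,1
step 15: 3,3,0,0
3,0,2,2
1,3,2,1
1,2,1,1
step 16: 2,0,1,0
0,2,2,2
2,3,2,1
1,2,1,1

2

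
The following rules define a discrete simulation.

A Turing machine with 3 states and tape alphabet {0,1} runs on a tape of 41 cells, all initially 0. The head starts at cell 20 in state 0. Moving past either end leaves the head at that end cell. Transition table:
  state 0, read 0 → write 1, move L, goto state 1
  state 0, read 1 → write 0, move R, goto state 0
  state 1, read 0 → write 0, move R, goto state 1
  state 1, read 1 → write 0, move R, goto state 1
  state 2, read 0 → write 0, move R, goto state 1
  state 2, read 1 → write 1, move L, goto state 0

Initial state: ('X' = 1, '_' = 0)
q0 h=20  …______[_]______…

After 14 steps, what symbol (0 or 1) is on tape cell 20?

0

[0] q0 h=20  …______[_]______…
[1] q1 h=19  …______[_]X_____…
[2] q1 h=20  …______[X]______…
[3] q1 h=21  …______[_]______…
[4] q1 h=22  …______[_]______…
[5] q1 h=23  …______[_]______…
[6] q1 h=24  …______[_]______…
[7] q1 h=25  …______[_]______…
[8] q1 h=26  …______[_]______…
[9] q1 h=27  …______[_]______…
[10] q1 h=28  …______[_]______…
[11] q1 h=29  …______[_]______…
[12] q1 h=30  …______[_]______…
[13] q1 h=31  …______[_]______…
[14] q1 h=32  …______[_]______…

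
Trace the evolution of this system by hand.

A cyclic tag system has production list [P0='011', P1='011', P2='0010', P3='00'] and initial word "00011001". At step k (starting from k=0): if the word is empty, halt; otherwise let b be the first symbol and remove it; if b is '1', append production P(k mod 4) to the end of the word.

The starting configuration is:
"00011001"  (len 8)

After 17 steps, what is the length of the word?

3

t=0: "00011001"  (len 8)
t=1: "0011001"  (len 7)
t=2: "011001"  (len 6)
t=3: "11001"  (len 5)
t=4: "100100"  (len 6)
t=5: "00100011"  (len 8)
t=6: "0100011"  (len 7)
t=7: "100011"  (len 6)
t=8: "0001100"  (len 7)
t=9: "001100"  (len 6)
t=10: "01100"  (len 5)
t=11: "1100"  (len 4)
t=12: "10000"  (len 5)
t=13: "0000011"  (len 7)
t=14: "000011"  (len 6)
t=15: "00011"  (len 5)
t=16: "0011"  (len 4)
t=17: "011"  (len 3)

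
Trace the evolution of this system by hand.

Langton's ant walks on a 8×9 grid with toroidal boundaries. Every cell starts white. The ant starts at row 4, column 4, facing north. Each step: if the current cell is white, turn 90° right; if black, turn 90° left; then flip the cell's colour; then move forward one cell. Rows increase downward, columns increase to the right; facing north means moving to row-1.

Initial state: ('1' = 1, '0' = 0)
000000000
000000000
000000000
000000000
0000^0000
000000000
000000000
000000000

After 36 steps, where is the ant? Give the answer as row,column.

0,4

gen 0: 000000000
000000000
000000000
000000000
0000^0000
000000000
000000000
000000000
gen 1: 000000000
000000000
000000000
000000000
00001>000
000000000
000000000
000000000
gen 2: 000000000
000000000
000000000
000000000
000011000
00000v000
000000000
000000000
gen 3: 000000000
000000000
000000000
000000000
000011000
0000<1000
000000000
000000000
gen 4: 000000000
000000000
000000000
000000000
0000^1000
000011000
000000000
000000000
gen 5: 000000000
000000000
000000000
000000000
000<01000
000011000
000000000
000000000
gen 6: 000000000
000000000
000000000
000^00000
000101000
000011000
000000000
000000000
gen 7: 000000000
000000000
000000000
0001>0000
000101000
000011000
000000000
000000000
gen 8: 000000000
000000000
000000000
000110000
0001v1000
000011000
000000000
000000000
gen 9: 000000000
000000000
000000000
000110000
000<11000
000011000
000000000
000000000
gen 10: 000000000
000000000
000000000
000110000
000011000
000v11000
000000000
000000000
gen 11: 000000000
000000000
000000000
000110000
000011000
00<111000
000000000
000000000
gen 12: 000000000
000000000
000000000
000110000
00^011000
001111000
000000000
000000000
gen 13: 000000000
000000000
000000000
000110000
001>11000
001111000
000000000
000000000
gen 14: 000000000
000000000
000000000
000110000
001111000
001v11000
000000000
000000000
gen 15: 000000000
000000000
000000000
000110000
001111000
0010>1000
000000000
000000000
gen 16: 000000000
000000000
000000000
000110000
0011^1000
001001000
000000000
000000000
gen 17: 000000000
000000000
000000000
000110000
001<01000
001001000
000000000
000000000
gen 18: 000000000
000000000
000000000
000110000
001001000
001v01000
000000000
000000000
gen 19: 000000000
000000000
000000000
000110000
001001000
00<101000
000000000
000000000
gen 20: 000000000
000000000
000000000
000110000
001001000
000101000
00v000000
000000000
gen 21: 000000000
000000000
000000000
000110000
001001000
000101000
0<1000000
000000000
gen 22: 000000000
000000000
000000000
000110000
001001000
0^0101000
011000000
000000000
gen 23: 000000000
000000000
000000000
000110000
001001000
01>101000
011000000
000000000
gen 24: 000000000
000000000
000000000
000110000
001001000
011101000
01v000000
000000000
gen 25: 000000000
000000000
000000000
000110000
001001000
011101000
010>00000
000000000
gen 26: 000000000
000000000
000000000
000110000
001001000
011101000
010100000
000v00000
gen 27: 000000000
000000000
000000000
000110000
001001000
011101000
010100000
00<100000
gen 28: 000000000
000000000
000000000
000110000
001001000
011101000
01^100000
001100000
gen 29: 000000000
000000000
000000000
000110000
001001000
011101000
011>00000
001100000
gen 30: 000000000
000000000
000000000
000110000
001001000
011^01000
011000000
001100000
gen 31: 000000000
000000000
000000000
000110000
001001000
01<001000
011000000
001100000
gen 32: 000000000
000000000
000000000
000110000
001001000
010001000
01v000000
001100000
gen 33: 000000000
000000000
000000000
000110000
001001000
010001000
010>00000
001100000
gen 34: 000000000
000000000
000000000
000110000
001001000
010001000
010100000
001v00000
gen 35: 000000000
000000000
000000000
000110000
001001000
010001000
010100000
0010>0000
gen 36: 0000v0000
000000000
000000000
000110000
001001000
010001000
010100000
001010000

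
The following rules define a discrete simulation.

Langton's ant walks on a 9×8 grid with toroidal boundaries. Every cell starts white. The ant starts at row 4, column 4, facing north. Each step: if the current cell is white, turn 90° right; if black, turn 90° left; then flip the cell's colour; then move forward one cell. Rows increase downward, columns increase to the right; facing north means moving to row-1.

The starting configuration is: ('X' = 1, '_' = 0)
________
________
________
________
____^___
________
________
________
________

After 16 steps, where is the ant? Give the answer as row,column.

step 0: ________
________
________
________
____^___
________
________
________
________
step 1: ________
________
________
________
____X>__
________
________
________
________
step 2: ________
________
________
________
____XX__
_____v__
________
________
________
step 3: ________
________
________
________
____XX__
____<X__
________
________
________
step 4: ________
________
________
________
____^X__
____XX__
________
________
________
step 5: ________
________
________
________
___<_X__
____XX__
________
________
________
step 6: ________
________
________
___^____
___X_X__
____XX__
________
________
________
step 7: ________
________
________
___X>___
___X_X__
____XX__
________
________
________
step 8: ________
________
________
___XX___
___XvX__
____XX__
________
________
________
step 9: ________
________
________
___XX___
___<XX__
____XX__
________
________
________
step 10: ________
________
________
___XX___
____XX__
___vXX__
________
________
________
step 11: ________
________
________
___XX___
____XX__
__<XXX__
________
________
________
step 12: ________
________
________
___XX___
__^_XX__
__XXXX__
________
________
________
step 13: ________
________
________
___XX___
__X>XX__
__XXXX__
________
________
________
step 14: ________
________
________
___XX___
__XXXX__
__XvXX__
________
________
________
step 15: ________
________
________
___XX___
__XXXX__
__X_>X__
________
________
________
step 16: ________
________
________
___XX___
__XX^X__
__X__X__
________
________
________

4,4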